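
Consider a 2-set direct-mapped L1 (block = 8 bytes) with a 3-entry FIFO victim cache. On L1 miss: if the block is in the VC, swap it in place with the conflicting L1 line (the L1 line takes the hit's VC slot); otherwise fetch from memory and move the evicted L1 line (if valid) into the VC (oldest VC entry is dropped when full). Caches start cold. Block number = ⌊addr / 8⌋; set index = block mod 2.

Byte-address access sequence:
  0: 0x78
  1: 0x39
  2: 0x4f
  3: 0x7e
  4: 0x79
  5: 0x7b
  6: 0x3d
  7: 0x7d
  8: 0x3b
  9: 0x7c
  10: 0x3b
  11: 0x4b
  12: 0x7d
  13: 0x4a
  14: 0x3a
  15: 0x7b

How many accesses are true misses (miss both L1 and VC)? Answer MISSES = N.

MISSES = 3

0: 0x78 (blk 15, set 1) → MISS  vc=[]
1: 0x39 (blk 7, set 1) → MISS  vc=[15]
2: 0x4f (blk 9, set 1) → MISS  vc=[15, 7]
3: 0x7e (blk 15, set 1) → VC-HIT  vc=[9, 7]
4: 0x79 (blk 15, set 1) → L1-HIT  vc=[9, 7]
5: 0x7b (blk 15, set 1) → L1-HIT  vc=[9, 7]
6: 0x3d (blk 7, set 1) → VC-HIT  vc=[9, 15]
7: 0x7d (blk 15, set 1) → VC-HIT  vc=[9, 7]
8: 0x3b (blk 7, set 1) → VC-HIT  vc=[9, 15]
9: 0x7c (blk 15, set 1) → VC-HIT  vc=[9, 7]
10: 0x3b (blk 7, set 1) → VC-HIT  vc=[9, 15]
11: 0x4b (blk 9, set 1) → VC-HIT  vc=[7, 15]
12: 0x7d (blk 15, set 1) → VC-HIT  vc=[7, 9]
13: 0x4a (blk 9, set 1) → VC-HIT  vc=[7, 15]
14: 0x3a (blk 7, set 1) → VC-HIT  vc=[9, 15]
15: 0x7b (blk 15, set 1) → VC-HIT  vc=[9, 7]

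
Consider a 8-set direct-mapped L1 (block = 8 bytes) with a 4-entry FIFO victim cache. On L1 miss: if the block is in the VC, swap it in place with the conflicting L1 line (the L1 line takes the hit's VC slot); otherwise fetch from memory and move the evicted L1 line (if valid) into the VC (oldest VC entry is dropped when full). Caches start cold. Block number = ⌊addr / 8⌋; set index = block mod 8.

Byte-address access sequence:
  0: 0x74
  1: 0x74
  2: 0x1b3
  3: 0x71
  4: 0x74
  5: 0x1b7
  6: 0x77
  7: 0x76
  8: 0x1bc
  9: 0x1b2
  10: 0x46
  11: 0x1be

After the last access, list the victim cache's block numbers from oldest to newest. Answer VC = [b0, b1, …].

#0 0x74→b14/s6 MISS; vc=[]
#1 0x74→b14/s6 L1-HIT; vc=[]
#2 0x1b3→b54/s6 MISS; vc=[14]
#3 0x71→b14/s6 VC-HIT; vc=[54]
#4 0x74→b14/s6 L1-HIT; vc=[54]
#5 0x1b7→b54/s6 VC-HIT; vc=[14]
#6 0x77→b14/s6 VC-HIT; vc=[54]
#7 0x76→b14/s6 L1-HIT; vc=[54]
#8 0x1bc→b55/s7 MISS; vc=[54]
#9 0x1b2→b54/s6 VC-HIT; vc=[14]
#10 0x46→b8/s0 MISS; vc=[14]
#11 0x1be→b55/s7 L1-HIT; vc=[14]

VC = [14]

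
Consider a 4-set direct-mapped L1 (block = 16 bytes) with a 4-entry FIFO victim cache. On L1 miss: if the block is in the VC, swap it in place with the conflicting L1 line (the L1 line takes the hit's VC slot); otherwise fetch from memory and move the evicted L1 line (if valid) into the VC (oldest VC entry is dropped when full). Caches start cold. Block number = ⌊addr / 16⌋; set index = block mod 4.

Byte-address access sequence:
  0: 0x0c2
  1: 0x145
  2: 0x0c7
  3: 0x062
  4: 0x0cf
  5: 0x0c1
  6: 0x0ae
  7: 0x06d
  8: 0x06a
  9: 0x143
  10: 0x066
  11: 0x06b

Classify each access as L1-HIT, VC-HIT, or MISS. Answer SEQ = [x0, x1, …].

SEQ = [MISS, MISS, VC-HIT, MISS, L1-HIT, L1-HIT, MISS, VC-HIT, L1-HIT, VC-HIT, L1-HIT, L1-HIT]

0: 0xc2 (blk 12, set 0) → MISS  vc=[]
1: 0x145 (blk 20, set 0) → MISS  vc=[12]
2: 0xc7 (blk 12, set 0) → VC-HIT  vc=[20]
3: 0x62 (blk 6, set 2) → MISS  vc=[20]
4: 0xcf (blk 12, set 0) → L1-HIT  vc=[20]
5: 0xc1 (blk 12, set 0) → L1-HIT  vc=[20]
6: 0xae (blk 10, set 2) → MISS  vc=[20, 6]
7: 0x6d (blk 6, set 2) → VC-HIT  vc=[20, 10]
8: 0x6a (blk 6, set 2) → L1-HIT  vc=[20, 10]
9: 0x143 (blk 20, set 0) → VC-HIT  vc=[12, 10]
10: 0x66 (blk 6, set 2) → L1-HIT  vc=[12, 10]
11: 0x6b (blk 6, set 2) → L1-HIT  vc=[12, 10]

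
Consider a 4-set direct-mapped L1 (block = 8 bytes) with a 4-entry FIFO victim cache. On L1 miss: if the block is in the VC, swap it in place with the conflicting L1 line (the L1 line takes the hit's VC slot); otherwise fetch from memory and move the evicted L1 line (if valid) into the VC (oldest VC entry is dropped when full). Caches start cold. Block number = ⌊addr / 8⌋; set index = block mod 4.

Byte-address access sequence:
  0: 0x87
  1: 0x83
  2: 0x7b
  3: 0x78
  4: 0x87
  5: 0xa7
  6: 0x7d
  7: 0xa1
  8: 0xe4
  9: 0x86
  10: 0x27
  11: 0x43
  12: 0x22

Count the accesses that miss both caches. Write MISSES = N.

0: 0x87 (blk 16, set 0) → MISS  vc=[]
1: 0x83 (blk 16, set 0) → L1-HIT  vc=[]
2: 0x7b (blk 15, set 3) → MISS  vc=[]
3: 0x78 (blk 15, set 3) → L1-HIT  vc=[]
4: 0x87 (blk 16, set 0) → L1-HIT  vc=[]
5: 0xa7 (blk 20, set 0) → MISS  vc=[16]
6: 0x7d (blk 15, set 3) → L1-HIT  vc=[16]
7: 0xa1 (blk 20, set 0) → L1-HIT  vc=[16]
8: 0xe4 (blk 28, set 0) → MISS  vc=[16, 20]
9: 0x86 (blk 16, set 0) → VC-HIT  vc=[28, 20]
10: 0x27 (blk 4, set 0) → MISS  vc=[28, 20, 16]
11: 0x43 (blk 8, set 0) → MISS  vc=[28, 20, 16, 4]
12: 0x22 (blk 4, set 0) → VC-HIT  vc=[28, 20, 16, 8]

MISSES = 6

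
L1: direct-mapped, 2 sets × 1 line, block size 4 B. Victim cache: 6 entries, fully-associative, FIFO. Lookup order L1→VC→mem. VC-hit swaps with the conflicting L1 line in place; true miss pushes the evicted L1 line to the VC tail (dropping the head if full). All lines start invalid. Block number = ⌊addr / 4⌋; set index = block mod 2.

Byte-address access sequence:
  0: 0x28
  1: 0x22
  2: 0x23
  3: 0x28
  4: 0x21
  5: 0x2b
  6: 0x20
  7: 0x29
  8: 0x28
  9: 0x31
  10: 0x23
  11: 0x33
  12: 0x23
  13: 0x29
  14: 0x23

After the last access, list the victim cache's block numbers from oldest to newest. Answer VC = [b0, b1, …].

  [0] addr=0x28 blk=10 s=0: MISS | VC []
  [1] addr=0x22 blk=8 s=0: MISS | VC [10]
  [2] addr=0x23 blk=8 s=0: L1-HIT | VC [10]
  [3] addr=0x28 blk=10 s=0: VC-HIT | VC [8]
  [4] addr=0x21 blk=8 s=0: VC-HIT | VC [10]
  [5] addr=0x2b blk=10 s=0: VC-HIT | VC [8]
  [6] addr=0x20 blk=8 s=0: VC-HIT | VC [10]
  [7] addr=0x29 blk=10 s=0: VC-HIT | VC [8]
  [8] addr=0x28 blk=10 s=0: L1-HIT | VC [8]
  [9] addr=0x31 blk=12 s=0: MISS | VC [8, 10]
  [10] addr=0x23 blk=8 s=0: VC-HIT | VC [12, 10]
  [11] addr=0x33 blk=12 s=0: VC-HIT | VC [8, 10]
  [12] addr=0x23 blk=8 s=0: VC-HIT | VC [12, 10]
  [13] addr=0x29 blk=10 s=0: VC-HIT | VC [12, 8]
  [14] addr=0x23 blk=8 s=0: VC-HIT | VC [12, 10]

VC = [12, 10]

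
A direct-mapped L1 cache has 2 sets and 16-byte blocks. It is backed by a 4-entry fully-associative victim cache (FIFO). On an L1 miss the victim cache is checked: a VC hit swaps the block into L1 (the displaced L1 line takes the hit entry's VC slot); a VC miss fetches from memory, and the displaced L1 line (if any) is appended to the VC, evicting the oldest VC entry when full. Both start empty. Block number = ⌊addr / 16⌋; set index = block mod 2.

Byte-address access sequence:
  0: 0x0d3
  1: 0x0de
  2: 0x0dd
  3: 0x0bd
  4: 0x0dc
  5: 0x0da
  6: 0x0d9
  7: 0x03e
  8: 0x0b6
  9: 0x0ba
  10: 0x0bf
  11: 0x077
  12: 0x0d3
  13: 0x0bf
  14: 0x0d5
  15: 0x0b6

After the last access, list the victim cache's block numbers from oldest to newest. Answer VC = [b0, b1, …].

  [0] addr=0xd3 blk=13 s=1: MISS | VC []
  [1] addr=0xde blk=13 s=1: L1-HIT | VC []
  [2] addr=0xdd blk=13 s=1: L1-HIT | VC []
  [3] addr=0xbd blk=11 s=1: MISS | VC [13]
  [4] addr=0xdc blk=13 s=1: VC-HIT | VC [11]
  [5] addr=0xda blk=13 s=1: L1-HIT | VC [11]
  [6] addr=0xd9 blk=13 s=1: L1-HIT | VC [11]
  [7] addr=0x3e blk=3 s=1: MISS | VC [11, 13]
  [8] addr=0xb6 blk=11 s=1: VC-HIT | VC [3, 13]
  [9] addr=0xba blk=11 s=1: L1-HIT | VC [3, 13]
  [10] addr=0xbf blk=11 s=1: L1-HIT | VC [3, 13]
  [11] addr=0x77 blk=7 s=1: MISS | VC [3, 13, 11]
  [12] addr=0xd3 blk=13 s=1: VC-HIT | VC [3, 7, 11]
  [13] addr=0xbf blk=11 s=1: VC-HIT | VC [3, 7, 13]
  [14] addr=0xd5 blk=13 s=1: VC-HIT | VC [3, 7, 11]
  [15] addr=0xb6 blk=11 s=1: VC-HIT | VC [3, 7, 13]

VC = [3, 7, 13]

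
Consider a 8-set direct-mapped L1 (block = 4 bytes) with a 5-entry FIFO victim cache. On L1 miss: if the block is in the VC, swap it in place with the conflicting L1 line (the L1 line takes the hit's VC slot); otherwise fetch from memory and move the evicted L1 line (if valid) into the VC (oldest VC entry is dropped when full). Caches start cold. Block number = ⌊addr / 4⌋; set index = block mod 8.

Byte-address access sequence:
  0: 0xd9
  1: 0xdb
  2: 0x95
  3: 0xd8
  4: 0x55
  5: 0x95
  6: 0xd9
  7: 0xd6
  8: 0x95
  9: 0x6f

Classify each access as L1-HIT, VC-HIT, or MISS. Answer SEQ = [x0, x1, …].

  [0] addr=0xd9 blk=54 s=6: MISS | VC []
  [1] addr=0xdb blk=54 s=6: L1-HIT | VC []
  [2] addr=0x95 blk=37 s=5: MISS | VC []
  [3] addr=0xd8 blk=54 s=6: L1-HIT | VC []
  [4] addr=0x55 blk=21 s=5: MISS | VC [37]
  [5] addr=0x95 blk=37 s=5: VC-HIT | VC [21]
  [6] addr=0xd9 blk=54 s=6: L1-HIT | VC [21]
  [7] addr=0xd6 blk=53 s=5: MISS | VC [21, 37]
  [8] addr=0x95 blk=37 s=5: VC-HIT | VC [21, 53]
  [9] addr=0x6f blk=27 s=3: MISS | VC [21, 53]

SEQ = [MISS, L1-HIT, MISS, L1-HIT, MISS, VC-HIT, L1-HIT, MISS, VC-HIT, MISS]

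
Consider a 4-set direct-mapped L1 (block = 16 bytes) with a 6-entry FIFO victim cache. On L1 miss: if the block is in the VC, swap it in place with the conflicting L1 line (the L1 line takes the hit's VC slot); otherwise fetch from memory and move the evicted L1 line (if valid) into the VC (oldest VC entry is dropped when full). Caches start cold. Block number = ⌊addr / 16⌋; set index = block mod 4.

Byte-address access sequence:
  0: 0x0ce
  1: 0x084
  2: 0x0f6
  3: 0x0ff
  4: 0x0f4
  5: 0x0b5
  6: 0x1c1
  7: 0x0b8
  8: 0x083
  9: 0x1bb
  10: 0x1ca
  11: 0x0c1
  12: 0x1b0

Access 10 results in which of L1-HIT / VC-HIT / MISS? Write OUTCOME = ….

OUTCOME = VC-HIT

  [0] addr=0xce blk=12 s=0: MISS | VC []
  [1] addr=0x84 blk=8 s=0: MISS | VC [12]
  [2] addr=0xf6 blk=15 s=3: MISS | VC [12]
  [3] addr=0xff blk=15 s=3: L1-HIT | VC [12]
  [4] addr=0xf4 blk=15 s=3: L1-HIT | VC [12]
  [5] addr=0xb5 blk=11 s=3: MISS | VC [12, 15]
  [6] addr=0x1c1 blk=28 s=0: MISS | VC [12, 15, 8]
  [7] addr=0xb8 blk=11 s=3: L1-HIT | VC [12, 15, 8]
  [8] addr=0x83 blk=8 s=0: VC-HIT | VC [12, 15, 28]
  [9] addr=0x1bb blk=27 s=3: MISS | VC [12, 15, 28, 11]
  [10] addr=0x1ca blk=28 s=0: VC-HIT | VC [12, 15, 8, 11]
  [11] addr=0xc1 blk=12 s=0: VC-HIT | VC [28, 15, 8, 11]
  [12] addr=0x1b0 blk=27 s=3: L1-HIT | VC [28, 15, 8, 11]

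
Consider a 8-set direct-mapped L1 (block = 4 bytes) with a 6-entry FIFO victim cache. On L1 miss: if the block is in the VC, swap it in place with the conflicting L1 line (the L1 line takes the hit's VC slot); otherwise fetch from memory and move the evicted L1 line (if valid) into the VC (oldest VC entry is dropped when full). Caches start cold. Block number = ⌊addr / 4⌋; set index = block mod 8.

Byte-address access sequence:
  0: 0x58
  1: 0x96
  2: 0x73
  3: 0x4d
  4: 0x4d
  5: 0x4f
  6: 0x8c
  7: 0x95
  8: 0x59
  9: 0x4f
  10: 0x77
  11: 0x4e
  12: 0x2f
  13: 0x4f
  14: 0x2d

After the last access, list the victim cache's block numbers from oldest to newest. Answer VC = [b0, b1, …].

VC = [35, 37, 19]

0: 0x58 (blk 22, set 6) → MISS  vc=[]
1: 0x96 (blk 37, set 5) → MISS  vc=[]
2: 0x73 (blk 28, set 4) → MISS  vc=[]
3: 0x4d (blk 19, set 3) → MISS  vc=[]
4: 0x4d (blk 19, set 3) → L1-HIT  vc=[]
5: 0x4f (blk 19, set 3) → L1-HIT  vc=[]
6: 0x8c (blk 35, set 3) → MISS  vc=[19]
7: 0x95 (blk 37, set 5) → L1-HIT  vc=[19]
8: 0x59 (blk 22, set 6) → L1-HIT  vc=[19]
9: 0x4f (blk 19, set 3) → VC-HIT  vc=[35]
10: 0x77 (blk 29, set 5) → MISS  vc=[35, 37]
11: 0x4e (blk 19, set 3) → L1-HIT  vc=[35, 37]
12: 0x2f (blk 11, set 3) → MISS  vc=[35, 37, 19]
13: 0x4f (blk 19, set 3) → VC-HIT  vc=[35, 37, 11]
14: 0x2d (blk 11, set 3) → VC-HIT  vc=[35, 37, 19]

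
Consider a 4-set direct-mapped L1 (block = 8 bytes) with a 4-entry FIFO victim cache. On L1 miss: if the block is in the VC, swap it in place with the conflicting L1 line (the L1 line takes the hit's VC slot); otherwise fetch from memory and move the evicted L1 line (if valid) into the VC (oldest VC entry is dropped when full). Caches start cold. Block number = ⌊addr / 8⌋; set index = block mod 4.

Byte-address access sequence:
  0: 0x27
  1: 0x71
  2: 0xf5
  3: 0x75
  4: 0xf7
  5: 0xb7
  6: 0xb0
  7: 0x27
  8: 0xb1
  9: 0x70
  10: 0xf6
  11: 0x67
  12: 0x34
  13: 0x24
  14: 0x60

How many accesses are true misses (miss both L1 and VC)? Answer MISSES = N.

#0 0x27→b4/s0 MISS; vc=[]
#1 0x71→b14/s2 MISS; vc=[]
#2 0xf5→b30/s2 MISS; vc=[14]
#3 0x75→b14/s2 VC-HIT; vc=[30]
#4 0xf7→b30/s2 VC-HIT; vc=[14]
#5 0xb7→b22/s2 MISS; vc=[14,30]
#6 0xb0→b22/s2 L1-HIT; vc=[14,30]
#7 0x27→b4/s0 L1-HIT; vc=[14,30]
#8 0xb1→b22/s2 L1-HIT; vc=[14,30]
#9 0x70→b14/s2 VC-HIT; vc=[22,30]
#10 0xf6→b30/s2 VC-HIT; vc=[22,14]
#11 0x67→b12/s0 MISS; vc=[22,14,4]
#12 0x34→b6/s2 MISS; vc=[22,14,4,30]
#13 0x24→b4/s0 VC-HIT; vc=[22,14,12,30]
#14 0x60→b12/s0 VC-HIT; vc=[22,14,4,30]

MISSES = 6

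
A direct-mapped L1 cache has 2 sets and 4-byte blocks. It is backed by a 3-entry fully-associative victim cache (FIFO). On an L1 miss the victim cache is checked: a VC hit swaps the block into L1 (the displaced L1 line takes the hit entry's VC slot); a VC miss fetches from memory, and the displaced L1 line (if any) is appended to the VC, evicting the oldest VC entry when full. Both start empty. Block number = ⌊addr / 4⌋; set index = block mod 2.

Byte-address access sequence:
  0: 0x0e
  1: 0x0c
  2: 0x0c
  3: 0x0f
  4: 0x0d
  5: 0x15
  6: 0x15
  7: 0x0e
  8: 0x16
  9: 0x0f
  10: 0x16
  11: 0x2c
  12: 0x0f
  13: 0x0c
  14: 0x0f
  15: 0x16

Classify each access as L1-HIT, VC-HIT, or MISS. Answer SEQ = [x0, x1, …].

SEQ = [MISS, L1-HIT, L1-HIT, L1-HIT, L1-HIT, MISS, L1-HIT, VC-HIT, VC-HIT, VC-HIT, VC-HIT, MISS, VC-HIT, L1-HIT, L1-HIT, VC-HIT]

  [0] addr=0xe blk=3 s=1: MISS | VC []
  [1] addr=0xc blk=3 s=1: L1-HIT | VC []
  [2] addr=0xc blk=3 s=1: L1-HIT | VC []
  [3] addr=0xf blk=3 s=1: L1-HIT | VC []
  [4] addr=0xd blk=3 s=1: L1-HIT | VC []
  [5] addr=0x15 blk=5 s=1: MISS | VC [3]
  [6] addr=0x15 blk=5 s=1: L1-HIT | VC [3]
  [7] addr=0xe blk=3 s=1: VC-HIT | VC [5]
  [8] addr=0x16 blk=5 s=1: VC-HIT | VC [3]
  [9] addr=0xf blk=3 s=1: VC-HIT | VC [5]
  [10] addr=0x16 blk=5 s=1: VC-HIT | VC [3]
  [11] addr=0x2c blk=11 s=1: MISS | VC [3, 5]
  [12] addr=0xf blk=3 s=1: VC-HIT | VC [11, 5]
  [13] addr=0xc blk=3 s=1: L1-HIT | VC [11, 5]
  [14] addr=0xf blk=3 s=1: L1-HIT | VC [11, 5]
  [15] addr=0x16 blk=5 s=1: VC-HIT | VC [11, 3]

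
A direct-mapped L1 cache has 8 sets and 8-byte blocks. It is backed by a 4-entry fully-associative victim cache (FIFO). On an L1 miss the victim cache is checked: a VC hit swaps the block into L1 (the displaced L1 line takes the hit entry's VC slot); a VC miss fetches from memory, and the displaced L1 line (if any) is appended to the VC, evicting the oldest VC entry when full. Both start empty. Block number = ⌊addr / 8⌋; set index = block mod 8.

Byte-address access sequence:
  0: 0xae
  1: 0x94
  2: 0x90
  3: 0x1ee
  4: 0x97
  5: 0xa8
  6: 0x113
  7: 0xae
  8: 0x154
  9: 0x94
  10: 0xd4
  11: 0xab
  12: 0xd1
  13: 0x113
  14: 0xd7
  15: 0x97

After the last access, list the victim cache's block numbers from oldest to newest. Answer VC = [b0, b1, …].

VC = [61, 42, 34, 26]

#0 0xae→b21/s5 MISS; vc=[]
#1 0x94→b18/s2 MISS; vc=[]
#2 0x90→b18/s2 L1-HIT; vc=[]
#3 0x1ee→b61/s5 MISS; vc=[21]
#4 0x97→b18/s2 L1-HIT; vc=[21]
#5 0xa8→b21/s5 VC-HIT; vc=[61]
#6 0x113→b34/s2 MISS; vc=[61,18]
#7 0xae→b21/s5 L1-HIT; vc=[61,18]
#8 0x154→b42/s2 MISS; vc=[61,18,34]
#9 0x94→b18/s2 VC-HIT; vc=[61,42,34]
#10 0xd4→b26/s2 MISS; vc=[61,42,34,18]
#11 0xab→b21/s5 L1-HIT; vc=[61,42,34,18]
#12 0xd1→b26/s2 L1-HIT; vc=[61,42,34,18]
#13 0x113→b34/s2 VC-HIT; vc=[61,42,26,18]
#14 0xd7→b26/s2 VC-HIT; vc=[61,42,34,18]
#15 0x97→b18/s2 VC-HIT; vc=[61,42,34,26]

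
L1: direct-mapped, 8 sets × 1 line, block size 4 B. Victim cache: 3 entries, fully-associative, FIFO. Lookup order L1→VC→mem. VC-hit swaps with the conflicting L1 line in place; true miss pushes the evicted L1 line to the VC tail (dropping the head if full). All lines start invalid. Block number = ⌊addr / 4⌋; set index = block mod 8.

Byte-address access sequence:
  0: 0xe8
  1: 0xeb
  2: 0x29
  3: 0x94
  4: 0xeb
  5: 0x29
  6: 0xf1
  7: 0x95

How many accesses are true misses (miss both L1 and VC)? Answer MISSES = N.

MISSES = 4

0: 0xe8 (blk 58, set 2) → MISS  vc=[]
1: 0xeb (blk 58, set 2) → L1-HIT  vc=[]
2: 0x29 (blk 10, set 2) → MISS  vc=[58]
3: 0x94 (blk 37, set 5) → MISS  vc=[58]
4: 0xeb (blk 58, set 2) → VC-HIT  vc=[10]
5: 0x29 (blk 10, set 2) → VC-HIT  vc=[58]
6: 0xf1 (blk 60, set 4) → MISS  vc=[58]
7: 0x95 (blk 37, set 5) → L1-HIT  vc=[58]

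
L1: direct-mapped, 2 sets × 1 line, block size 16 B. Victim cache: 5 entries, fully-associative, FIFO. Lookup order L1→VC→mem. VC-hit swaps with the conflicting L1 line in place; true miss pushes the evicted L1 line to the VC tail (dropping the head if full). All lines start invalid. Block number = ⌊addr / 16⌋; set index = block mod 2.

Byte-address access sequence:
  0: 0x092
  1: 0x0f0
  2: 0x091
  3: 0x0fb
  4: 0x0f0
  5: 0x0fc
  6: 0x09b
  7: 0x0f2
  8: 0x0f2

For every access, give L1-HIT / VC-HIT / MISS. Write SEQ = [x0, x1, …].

0: 0x92 (blk 9, set 1) → MISS  vc=[]
1: 0xf0 (blk 15, set 1) → MISS  vc=[9]
2: 0x91 (blk 9, set 1) → VC-HIT  vc=[15]
3: 0xfb (blk 15, set 1) → VC-HIT  vc=[9]
4: 0xf0 (blk 15, set 1) → L1-HIT  vc=[9]
5: 0xfc (blk 15, set 1) → L1-HIT  vc=[9]
6: 0x9b (blk 9, set 1) → VC-HIT  vc=[15]
7: 0xf2 (blk 15, set 1) → VC-HIT  vc=[9]
8: 0xf2 (blk 15, set 1) → L1-HIT  vc=[9]

SEQ = [MISS, MISS, VC-HIT, VC-HIT, L1-HIT, L1-HIT, VC-HIT, VC-HIT, L1-HIT]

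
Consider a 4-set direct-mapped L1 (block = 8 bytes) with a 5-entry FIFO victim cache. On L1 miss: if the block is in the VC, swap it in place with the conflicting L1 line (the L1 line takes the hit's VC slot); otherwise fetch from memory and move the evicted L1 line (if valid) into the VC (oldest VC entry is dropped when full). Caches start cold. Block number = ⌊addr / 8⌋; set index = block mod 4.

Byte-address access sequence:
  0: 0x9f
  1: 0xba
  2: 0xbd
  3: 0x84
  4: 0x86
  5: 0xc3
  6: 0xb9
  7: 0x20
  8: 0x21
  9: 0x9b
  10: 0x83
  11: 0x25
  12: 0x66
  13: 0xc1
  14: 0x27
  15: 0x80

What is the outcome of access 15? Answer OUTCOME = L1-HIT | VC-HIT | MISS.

OUTCOME = VC-HIT

  [0] addr=0x9f blk=19 s=3: MISS | VC []
  [1] addr=0xba blk=23 s=3: MISS | VC [19]
  [2] addr=0xbd blk=23 s=3: L1-HIT | VC [19]
  [3] addr=0x84 blk=16 s=0: MISS | VC [19]
  [4] addr=0x86 blk=16 s=0: L1-HIT | VC [19]
  [5] addr=0xc3 blk=24 s=0: MISS | VC [19, 16]
  [6] addr=0xb9 blk=23 s=3: L1-HIT | VC [19, 16]
  [7] addr=0x20 blk=4 s=0: MISS | VC [19, 16, 24]
  [8] addr=0x21 blk=4 s=0: L1-HIT | VC [19, 16, 24]
  [9] addr=0x9b blk=19 s=3: VC-HIT | VC [23, 16, 24]
  [10] addr=0x83 blk=16 s=0: VC-HIT | VC [23, 4, 24]
  [11] addr=0x25 blk=4 s=0: VC-HIT | VC [23, 16, 24]
  [12] addr=0x66 blk=12 s=0: MISS | VC [23, 16, 24, 4]
  [13] addr=0xc1 blk=24 s=0: VC-HIT | VC [23, 16, 12, 4]
  [14] addr=0x27 blk=4 s=0: VC-HIT | VC [23, 16, 12, 24]
  [15] addr=0x80 blk=16 s=0: VC-HIT | VC [23, 4, 12, 24]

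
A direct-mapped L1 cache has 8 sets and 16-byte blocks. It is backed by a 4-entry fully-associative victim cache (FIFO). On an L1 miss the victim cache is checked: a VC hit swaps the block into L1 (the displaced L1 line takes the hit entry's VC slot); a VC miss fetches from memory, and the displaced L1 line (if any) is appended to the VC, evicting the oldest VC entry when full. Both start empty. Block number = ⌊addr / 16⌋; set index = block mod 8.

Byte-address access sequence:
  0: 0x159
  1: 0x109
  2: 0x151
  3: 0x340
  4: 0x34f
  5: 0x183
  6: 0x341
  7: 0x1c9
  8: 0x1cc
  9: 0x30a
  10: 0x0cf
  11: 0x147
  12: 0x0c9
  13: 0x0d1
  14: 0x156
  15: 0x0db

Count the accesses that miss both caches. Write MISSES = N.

MISSES = 9

  [0] addr=0x159 blk=21 s=5: MISS | VC []
  [1] addr=0x109 blk=16 s=0: MISS | VC []
  [2] addr=0x151 blk=21 s=5: L1-HIT | VC []
  [3] addr=0x340 blk=52 s=4: MISS | VC []
  [4] addr=0x34f blk=52 s=4: L1-HIT | VC []
  [5] addr=0x183 blk=24 s=0: MISS | VC [16]
  [6] addr=0x341 blk=52 s=4: L1-HIT | VC [16]
  [7] addr=0x1c9 blk=28 s=4: MISS | VC [16, 52]
  [8] addr=0x1cc blk=28 s=4: L1-HIT | VC [16, 52]
  [9] addr=0x30a blk=48 s=0: MISS | VC [16, 52, 24]
  [10] addr=0xcf blk=12 s=4: MISS | VC [16, 52, 24, 28]
  [11] addr=0x147 blk=20 s=4: MISS | VC [52, 24, 28, 12]
  [12] addr=0xc9 blk=12 s=4: VC-HIT | VC [52, 24, 28, 20]
  [13] addr=0xd1 blk=13 s=5: MISS | VC [24, 28, 20, 21]
  [14] addr=0x156 blk=21 s=5: VC-HIT | VC [24, 28, 20, 13]
  [15] addr=0xdb blk=13 s=5: VC-HIT | VC [24, 28, 20, 21]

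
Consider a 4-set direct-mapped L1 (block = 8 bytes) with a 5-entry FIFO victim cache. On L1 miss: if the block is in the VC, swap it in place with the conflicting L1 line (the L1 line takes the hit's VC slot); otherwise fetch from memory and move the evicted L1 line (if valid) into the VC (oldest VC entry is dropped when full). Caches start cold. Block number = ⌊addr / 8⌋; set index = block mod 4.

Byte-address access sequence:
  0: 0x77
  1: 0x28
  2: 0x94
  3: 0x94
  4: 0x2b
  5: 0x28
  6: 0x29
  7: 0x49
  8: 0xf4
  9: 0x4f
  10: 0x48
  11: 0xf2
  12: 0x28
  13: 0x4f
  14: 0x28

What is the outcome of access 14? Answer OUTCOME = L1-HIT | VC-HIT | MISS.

OUTCOME = VC-HIT

0: 0x77 (blk 14, set 2) → MISS  vc=[]
1: 0x28 (blk 5, set 1) → MISS  vc=[]
2: 0x94 (blk 18, set 2) → MISS  vc=[14]
3: 0x94 (blk 18, set 2) → L1-HIT  vc=[14]
4: 0x2b (blk 5, set 1) → L1-HIT  vc=[14]
5: 0x28 (blk 5, set 1) → L1-HIT  vc=[14]
6: 0x29 (blk 5, set 1) → L1-HIT  vc=[14]
7: 0x49 (blk 9, set 1) → MISS  vc=[14, 5]
8: 0xf4 (blk 30, set 2) → MISS  vc=[14, 5, 18]
9: 0x4f (blk 9, set 1) → L1-HIT  vc=[14, 5, 18]
10: 0x48 (blk 9, set 1) → L1-HIT  vc=[14, 5, 18]
11: 0xf2 (blk 30, set 2) → L1-HIT  vc=[14, 5, 18]
12: 0x28 (blk 5, set 1) → VC-HIT  vc=[14, 9, 18]
13: 0x4f (blk 9, set 1) → VC-HIT  vc=[14, 5, 18]
14: 0x28 (blk 5, set 1) → VC-HIT  vc=[14, 9, 18]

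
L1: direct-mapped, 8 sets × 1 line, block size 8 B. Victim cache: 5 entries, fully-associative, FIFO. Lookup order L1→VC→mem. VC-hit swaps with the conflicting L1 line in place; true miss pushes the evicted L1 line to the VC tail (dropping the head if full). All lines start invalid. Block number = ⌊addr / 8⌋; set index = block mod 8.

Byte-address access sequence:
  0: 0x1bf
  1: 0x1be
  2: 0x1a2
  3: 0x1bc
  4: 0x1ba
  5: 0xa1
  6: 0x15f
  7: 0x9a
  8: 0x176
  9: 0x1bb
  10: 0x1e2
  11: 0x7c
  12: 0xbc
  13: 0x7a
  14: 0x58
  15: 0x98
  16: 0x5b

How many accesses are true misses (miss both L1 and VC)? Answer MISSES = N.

  [0] addr=0x1bf blk=55 s=7: MISS | VC []
  [1] addr=0x1be blk=55 s=7: L1-HIT | VC []
  [2] addr=0x1a2 blk=52 s=4: MISS | VC []
  [3] addr=0x1bc blk=55 s=7: L1-HIT | VC []
  [4] addr=0x1ba blk=55 s=7: L1-HIT | VC []
  [5] addr=0xa1 blk=20 s=4: MISS | VC [52]
  [6] addr=0x15f blk=43 s=3: MISS | VC [52]
  [7] addr=0x9a blk=19 s=3: MISS | VC [52, 43]
  [8] addr=0x176 blk=46 s=6: MISS | VC [52, 43]
  [9] addr=0x1bb blk=55 s=7: L1-HIT | VC [52, 43]
  [10] addr=0x1e2 blk=60 s=4: MISS | VC [52, 43, 20]
  [11] addr=0x7c blk=15 s=7: MISS | VC [52, 43, 20, 55]
  [12] addr=0xbc blk=23 s=7: MISS | VC [52, 43, 20, 55, 15]
  [13] addr=0x7a blk=15 s=7: VC-HIT | VC [52, 43, 20, 55, 23]
  [14] addr=0x58 blk=11 s=3: MISS | VC [43, 20, 55, 23, 19]
  [15] addr=0x98 blk=19 s=3: VC-HIT | VC [43, 20, 55, 23, 11]
  [16] addr=0x5b blk=11 s=3: VC-HIT | VC [43, 20, 55, 23, 19]

MISSES = 10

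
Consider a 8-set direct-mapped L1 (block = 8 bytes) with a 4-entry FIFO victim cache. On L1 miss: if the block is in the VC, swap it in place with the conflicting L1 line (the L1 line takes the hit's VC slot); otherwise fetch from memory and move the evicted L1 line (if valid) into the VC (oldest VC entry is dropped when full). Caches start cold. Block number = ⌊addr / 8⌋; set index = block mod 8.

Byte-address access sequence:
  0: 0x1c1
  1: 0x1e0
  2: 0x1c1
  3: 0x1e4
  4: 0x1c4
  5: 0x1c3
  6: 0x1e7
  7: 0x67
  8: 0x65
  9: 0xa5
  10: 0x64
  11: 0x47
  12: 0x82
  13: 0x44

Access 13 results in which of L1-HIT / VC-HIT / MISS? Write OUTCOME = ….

  [0] addr=0x1c1 blk=56 s=0: MISS | VC []
  [1] addr=0x1e0 blk=60 s=4: MISS | VC []
  [2] addr=0x1c1 blk=56 s=0: L1-HIT | VC []
  [3] addr=0x1e4 blk=60 s=4: L1-HIT | VC []
  [4] addr=0x1c4 blk=56 s=0: L1-HIT | VC []
  [5] addr=0x1c3 blk=56 s=0: L1-HIT | VC []
  [6] addr=0x1e7 blk=60 s=4: L1-HIT | VC []
  [7] addr=0x67 blk=12 s=4: MISS | VC [60]
  [8] addr=0x65 blk=12 s=4: L1-HIT | VC [60]
  [9] addr=0xa5 blk=20 s=4: MISS | VC [60, 12]
  [10] addr=0x64 blk=12 s=4: VC-HIT | VC [60, 20]
  [11] addr=0x47 blk=8 s=0: MISS | VC [60, 20, 56]
  [12] addr=0x82 blk=16 s=0: MISS | VC [60, 20, 56, 8]
  [13] addr=0x44 blk=8 s=0: VC-HIT | VC [60, 20, 56, 16]

OUTCOME = VC-HIT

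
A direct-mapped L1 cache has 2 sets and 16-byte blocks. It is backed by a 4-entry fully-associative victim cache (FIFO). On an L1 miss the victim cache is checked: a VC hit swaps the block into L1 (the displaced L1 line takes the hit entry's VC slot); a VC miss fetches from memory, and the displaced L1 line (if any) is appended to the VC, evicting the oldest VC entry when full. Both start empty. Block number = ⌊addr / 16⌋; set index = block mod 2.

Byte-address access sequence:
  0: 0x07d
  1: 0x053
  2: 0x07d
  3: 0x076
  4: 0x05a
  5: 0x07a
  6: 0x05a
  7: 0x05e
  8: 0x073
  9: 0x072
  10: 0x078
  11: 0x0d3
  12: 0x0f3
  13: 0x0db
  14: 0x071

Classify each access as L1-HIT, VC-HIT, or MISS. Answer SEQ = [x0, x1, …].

SEQ = [MISS, MISS, VC-HIT, L1-HIT, VC-HIT, VC-HIT, VC-HIT, L1-HIT, VC-HIT, L1-HIT, L1-HIT, MISS, MISS, VC-HIT, VC-HIT]

0: 0x7d (blk 7, set 1) → MISS  vc=[]
1: 0x53 (blk 5, set 1) → MISS  vc=[7]
2: 0x7d (blk 7, set 1) → VC-HIT  vc=[5]
3: 0x76 (blk 7, set 1) → L1-HIT  vc=[5]
4: 0x5a (blk 5, set 1) → VC-HIT  vc=[7]
5: 0x7a (blk 7, set 1) → VC-HIT  vc=[5]
6: 0x5a (blk 5, set 1) → VC-HIT  vc=[7]
7: 0x5e (blk 5, set 1) → L1-HIT  vc=[7]
8: 0x73 (blk 7, set 1) → VC-HIT  vc=[5]
9: 0x72 (blk 7, set 1) → L1-HIT  vc=[5]
10: 0x78 (blk 7, set 1) → L1-HIT  vc=[5]
11: 0xd3 (blk 13, set 1) → MISS  vc=[5, 7]
12: 0xf3 (blk 15, set 1) → MISS  vc=[5, 7, 13]
13: 0xdb (blk 13, set 1) → VC-HIT  vc=[5, 7, 15]
14: 0x71 (blk 7, set 1) → VC-HIT  vc=[5, 13, 15]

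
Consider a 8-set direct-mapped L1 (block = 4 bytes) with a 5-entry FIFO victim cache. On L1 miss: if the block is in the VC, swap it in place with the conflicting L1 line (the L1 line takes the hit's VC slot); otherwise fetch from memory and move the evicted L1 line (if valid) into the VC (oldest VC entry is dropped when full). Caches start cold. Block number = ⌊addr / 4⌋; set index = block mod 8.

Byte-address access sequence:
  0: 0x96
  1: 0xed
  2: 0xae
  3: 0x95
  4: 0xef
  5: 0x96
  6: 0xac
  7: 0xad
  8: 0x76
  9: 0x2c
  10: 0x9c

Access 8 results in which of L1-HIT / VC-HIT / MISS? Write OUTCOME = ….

0: 0x96 (blk 37, set 5) → MISS  vc=[]
1: 0xed (blk 59, set 3) → MISS  vc=[]
2: 0xae (blk 43, set 3) → MISS  vc=[59]
3: 0x95 (blk 37, set 5) → L1-HIT  vc=[59]
4: 0xef (blk 59, set 3) → VC-HIT  vc=[43]
5: 0x96 (blk 37, set 5) → L1-HIT  vc=[43]
6: 0xac (blk 43, set 3) → VC-HIT  vc=[59]
7: 0xad (blk 43, set 3) → L1-HIT  vc=[59]
8: 0x76 (blk 29, set 5) → MISS  vc=[59, 37]
9: 0x2c (blk 11, set 3) → MISS  vc=[59, 37, 43]
10: 0x9c (blk 39, set 7) → MISS  vc=[59, 37, 43]

OUTCOME = MISS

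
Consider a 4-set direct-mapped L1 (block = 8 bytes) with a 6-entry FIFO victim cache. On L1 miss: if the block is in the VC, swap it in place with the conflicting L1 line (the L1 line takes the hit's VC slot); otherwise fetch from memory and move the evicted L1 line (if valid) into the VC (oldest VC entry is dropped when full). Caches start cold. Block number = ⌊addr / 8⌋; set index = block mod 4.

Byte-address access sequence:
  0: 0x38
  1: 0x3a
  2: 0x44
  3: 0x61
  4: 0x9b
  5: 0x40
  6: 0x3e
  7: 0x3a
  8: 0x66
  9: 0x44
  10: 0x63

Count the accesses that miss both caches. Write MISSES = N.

MISSES = 4

#0 0x38→b7/s3 MISS; vc=[]
#1 0x3a→b7/s3 L1-HIT; vc=[]
#2 0x44→b8/s0 MISS; vc=[]
#3 0x61→b12/s0 MISS; vc=[8]
#4 0x9b→b19/s3 MISS; vc=[8,7]
#5 0x40→b8/s0 VC-HIT; vc=[12,7]
#6 0x3e→b7/s3 VC-HIT; vc=[12,19]
#7 0x3a→b7/s3 L1-HIT; vc=[12,19]
#8 0x66→b12/s0 VC-HIT; vc=[8,19]
#9 0x44→b8/s0 VC-HIT; vc=[12,19]
#10 0x63→b12/s0 VC-HIT; vc=[8,19]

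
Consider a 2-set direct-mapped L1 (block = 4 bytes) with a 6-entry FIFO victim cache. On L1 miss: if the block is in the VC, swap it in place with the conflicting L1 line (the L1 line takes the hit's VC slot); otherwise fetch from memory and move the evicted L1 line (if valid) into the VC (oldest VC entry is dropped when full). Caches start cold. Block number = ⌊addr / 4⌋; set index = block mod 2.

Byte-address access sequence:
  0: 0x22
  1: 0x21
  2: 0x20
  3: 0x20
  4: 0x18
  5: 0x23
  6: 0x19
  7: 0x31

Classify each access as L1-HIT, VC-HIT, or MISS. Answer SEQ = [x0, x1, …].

0: 0x22 (blk 8, set 0) → MISS  vc=[]
1: 0x21 (blk 8, set 0) → L1-HIT  vc=[]
2: 0x20 (blk 8, set 0) → L1-HIT  vc=[]
3: 0x20 (blk 8, set 0) → L1-HIT  vc=[]
4: 0x18 (blk 6, set 0) → MISS  vc=[8]
5: 0x23 (blk 8, set 0) → VC-HIT  vc=[6]
6: 0x19 (blk 6, set 0) → VC-HIT  vc=[8]
7: 0x31 (blk 12, set 0) → MISS  vc=[8, 6]

SEQ = [MISS, L1-HIT, L1-HIT, L1-HIT, MISS, VC-HIT, VC-HIT, MISS]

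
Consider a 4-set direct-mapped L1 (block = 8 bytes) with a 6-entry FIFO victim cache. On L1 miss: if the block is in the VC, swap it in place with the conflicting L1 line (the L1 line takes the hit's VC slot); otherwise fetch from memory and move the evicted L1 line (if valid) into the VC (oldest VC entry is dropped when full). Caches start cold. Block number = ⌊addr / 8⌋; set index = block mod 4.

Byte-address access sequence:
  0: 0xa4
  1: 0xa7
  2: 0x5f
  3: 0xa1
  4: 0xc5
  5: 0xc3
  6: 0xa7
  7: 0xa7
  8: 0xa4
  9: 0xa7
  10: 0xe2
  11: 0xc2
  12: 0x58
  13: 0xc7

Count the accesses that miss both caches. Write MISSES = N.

0: 0xa4 (blk 20, set 0) → MISS  vc=[]
1: 0xa7 (blk 20, set 0) → L1-HIT  vc=[]
2: 0x5f (blk 11, set 3) → MISS  vc=[]
3: 0xa1 (blk 20, set 0) → L1-HIT  vc=[]
4: 0xc5 (blk 24, set 0) → MISS  vc=[20]
5: 0xc3 (blk 24, set 0) → L1-HIT  vc=[20]
6: 0xa7 (blk 20, set 0) → VC-HIT  vc=[24]
7: 0xa7 (blk 20, set 0) → L1-HIT  vc=[24]
8: 0xa4 (blk 20, set 0) → L1-HIT  vc=[24]
9: 0xa7 (blk 20, set 0) → L1-HIT  vc=[24]
10: 0xe2 (blk 28, set 0) → MISS  vc=[24, 20]
11: 0xc2 (blk 24, set 0) → VC-HIT  vc=[28, 20]
12: 0x58 (blk 11, set 3) → L1-HIT  vc=[28, 20]
13: 0xc7 (blk 24, set 0) → L1-HIT  vc=[28, 20]

MISSES = 4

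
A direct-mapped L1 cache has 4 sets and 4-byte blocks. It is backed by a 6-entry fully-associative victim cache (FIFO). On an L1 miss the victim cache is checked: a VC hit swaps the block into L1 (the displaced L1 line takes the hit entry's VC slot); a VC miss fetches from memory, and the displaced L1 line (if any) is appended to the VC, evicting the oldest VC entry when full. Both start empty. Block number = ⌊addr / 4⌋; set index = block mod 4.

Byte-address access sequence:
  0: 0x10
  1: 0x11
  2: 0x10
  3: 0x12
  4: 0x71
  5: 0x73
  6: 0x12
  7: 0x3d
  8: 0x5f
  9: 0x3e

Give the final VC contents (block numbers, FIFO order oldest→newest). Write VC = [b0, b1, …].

0: 0x10 (blk 4, set 0) → MISS  vc=[]
1: 0x11 (blk 4, set 0) → L1-HIT  vc=[]
2: 0x10 (blk 4, set 0) → L1-HIT  vc=[]
3: 0x12 (blk 4, set 0) → L1-HIT  vc=[]
4: 0x71 (blk 28, set 0) → MISS  vc=[4]
5: 0x73 (blk 28, set 0) → L1-HIT  vc=[4]
6: 0x12 (blk 4, set 0) → VC-HIT  vc=[28]
7: 0x3d (blk 15, set 3) → MISS  vc=[28]
8: 0x5f (blk 23, set 3) → MISS  vc=[28, 15]
9: 0x3e (blk 15, set 3) → VC-HIT  vc=[28, 23]

VC = [28, 23]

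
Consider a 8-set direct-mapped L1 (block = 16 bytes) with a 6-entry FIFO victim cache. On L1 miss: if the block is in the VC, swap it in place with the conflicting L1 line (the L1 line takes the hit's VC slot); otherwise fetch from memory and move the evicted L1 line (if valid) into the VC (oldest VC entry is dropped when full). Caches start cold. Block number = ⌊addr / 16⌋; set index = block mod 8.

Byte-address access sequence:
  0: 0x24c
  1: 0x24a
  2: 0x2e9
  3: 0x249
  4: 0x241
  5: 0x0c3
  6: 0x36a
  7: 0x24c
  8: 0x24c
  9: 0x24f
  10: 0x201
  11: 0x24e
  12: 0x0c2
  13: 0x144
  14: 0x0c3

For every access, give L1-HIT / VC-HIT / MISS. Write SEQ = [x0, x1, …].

  [0] addr=0x24c blk=36 s=4: MISS | VC []
  [1] addr=0x24a blk=36 s=4: L1-HIT | VC []
  [2] addr=0x2e9 blk=46 s=6: MISS | VC []
  [3] addr=0x249 blk=36 s=4: L1-HIT | VC []
  [4] addr=0x241 blk=36 s=4: L1-HIT | VC []
  [5] addr=0xc3 blk=12 s=4: MISS | VC [36]
  [6] addr=0x36a blk=54 s=6: MISS | VC [36, 46]
  [7] addr=0x24c blk=36 s=4: VC-HIT | VC [12, 46]
  [8] addr=0x24c blk=36 s=4: L1-HIT | VC [12, 46]
  [9] addr=0x24f blk=36 s=4: L1-HIT | VC [12, 46]
  [10] addr=0x201 blk=32 s=0: MISS | VC [12, 46]
  [11] addr=0x24e blk=36 s=4: L1-HIT | VC [12, 46]
  [12] addr=0xc2 blk=12 s=4: VC-HIT | VC [36, 46]
  [13] addr=0x144 blk=20 s=4: MISS | VC [36, 46, 12]
  [14] addr=0xc3 blk=12 s=4: VC-HIT | VC [36, 46, 20]

SEQ = [MISS, L1-HIT, MISS, L1-HIT, L1-HIT, MISS, MISS, VC-HIT, L1-HIT, L1-HIT, MISS, L1-HIT, VC-HIT, MISS, VC-HIT]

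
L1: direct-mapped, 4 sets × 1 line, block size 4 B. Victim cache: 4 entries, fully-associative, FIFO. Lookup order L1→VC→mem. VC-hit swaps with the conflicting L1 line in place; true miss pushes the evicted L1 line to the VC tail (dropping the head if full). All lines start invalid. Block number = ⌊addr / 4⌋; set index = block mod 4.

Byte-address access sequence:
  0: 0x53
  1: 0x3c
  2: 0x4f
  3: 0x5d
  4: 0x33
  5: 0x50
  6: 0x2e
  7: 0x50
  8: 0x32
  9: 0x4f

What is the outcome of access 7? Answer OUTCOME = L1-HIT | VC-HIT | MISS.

0: 0x53 (blk 20, set 0) → MISS  vc=[]
1: 0x3c (blk 15, set 3) → MISS  vc=[]
2: 0x4f (blk 19, set 3) → MISS  vc=[15]
3: 0x5d (blk 23, set 3) → MISS  vc=[15, 19]
4: 0x33 (blk 12, set 0) → MISS  vc=[15, 19, 20]
5: 0x50 (blk 20, set 0) → VC-HIT  vc=[15, 19, 12]
6: 0x2e (blk 11, set 3) → MISS  vc=[15, 19, 12, 23]
7: 0x50 (blk 20, set 0) → L1-HIT  vc=[15, 19, 12, 23]
8: 0x32 (blk 12, set 0) → VC-HIT  vc=[15, 19, 20, 23]
9: 0x4f (blk 19, set 3) → VC-HIT  vc=[15, 11, 20, 23]

OUTCOME = L1-HIT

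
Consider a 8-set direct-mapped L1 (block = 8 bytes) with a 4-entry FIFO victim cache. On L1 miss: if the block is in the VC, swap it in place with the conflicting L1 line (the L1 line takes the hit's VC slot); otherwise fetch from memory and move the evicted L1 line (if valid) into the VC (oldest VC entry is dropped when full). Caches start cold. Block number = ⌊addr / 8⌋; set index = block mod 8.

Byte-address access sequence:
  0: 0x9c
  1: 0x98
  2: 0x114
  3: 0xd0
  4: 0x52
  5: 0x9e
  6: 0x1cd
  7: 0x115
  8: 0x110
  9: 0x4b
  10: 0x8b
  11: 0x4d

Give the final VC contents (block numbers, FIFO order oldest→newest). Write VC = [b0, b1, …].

0: 0x9c (blk 19, set 3) → MISS  vc=[]
1: 0x98 (blk 19, set 3) → L1-HIT  vc=[]
2: 0x114 (blk 34, set 2) → MISS  vc=[]
3: 0xd0 (blk 26, set 2) → MISS  vc=[34]
4: 0x52 (blk 10, set 2) → MISS  vc=[34, 26]
5: 0x9e (blk 19, set 3) → L1-HIT  vc=[34, 26]
6: 0x1cd (blk 57, set 1) → MISS  vc=[34, 26]
7: 0x115 (blk 34, set 2) → VC-HIT  vc=[10, 26]
8: 0x110 (blk 34, set 2) → L1-HIT  vc=[10, 26]
9: 0x4b (blk 9, set 1) → MISS  vc=[10, 26, 57]
10: 0x8b (blk 17, set 1) → MISS  vc=[10, 26, 57, 9]
11: 0x4d (blk 9, set 1) → VC-HIT  vc=[10, 26, 57, 17]

VC = [10, 26, 57, 17]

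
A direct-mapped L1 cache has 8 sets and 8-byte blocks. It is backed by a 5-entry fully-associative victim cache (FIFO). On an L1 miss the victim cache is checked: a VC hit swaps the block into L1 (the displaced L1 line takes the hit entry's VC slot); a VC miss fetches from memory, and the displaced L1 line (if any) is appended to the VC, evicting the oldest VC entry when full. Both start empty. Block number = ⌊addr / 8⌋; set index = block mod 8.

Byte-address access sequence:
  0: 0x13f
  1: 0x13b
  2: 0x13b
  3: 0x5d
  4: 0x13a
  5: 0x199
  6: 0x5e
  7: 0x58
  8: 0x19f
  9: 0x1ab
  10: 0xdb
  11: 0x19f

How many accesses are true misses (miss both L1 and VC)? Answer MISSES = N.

#0 0x13f→b39/s7 MISS; vc=[]
#1 0x13b→b39/s7 L1-HIT; vc=[]
#2 0x13b→b39/s7 L1-HIT; vc=[]
#3 0x5d→b11/s3 MISS; vc=[]
#4 0x13a→b39/s7 L1-HIT; vc=[]
#5 0x199→b51/s3 MISS; vc=[11]
#6 0x5e→b11/s3 VC-HIT; vc=[51]
#7 0x58→b11/s3 L1-HIT; vc=[51]
#8 0x19f→b51/s3 VC-HIT; vc=[11]
#9 0x1ab→b53/s5 MISS; vc=[11]
#10 0xdb→b27/s3 MISS; vc=[11,51]
#11 0x19f→b51/s3 VC-HIT; vc=[11,27]

MISSES = 5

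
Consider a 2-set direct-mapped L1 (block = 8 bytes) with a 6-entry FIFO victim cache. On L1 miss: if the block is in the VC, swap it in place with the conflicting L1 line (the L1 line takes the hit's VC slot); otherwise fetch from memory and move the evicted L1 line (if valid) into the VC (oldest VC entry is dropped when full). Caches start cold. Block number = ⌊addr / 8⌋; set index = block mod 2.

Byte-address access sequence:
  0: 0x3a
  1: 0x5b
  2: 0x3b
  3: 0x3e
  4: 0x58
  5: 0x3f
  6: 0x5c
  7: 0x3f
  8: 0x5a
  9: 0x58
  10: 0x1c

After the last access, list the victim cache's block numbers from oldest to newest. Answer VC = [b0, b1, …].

VC = [7, 11]

#0 0x3a→b7/s1 MISS; vc=[]
#1 0x5b→b11/s1 MISS; vc=[7]
#2 0x3b→b7/s1 VC-HIT; vc=[11]
#3 0x3e→b7/s1 L1-HIT; vc=[11]
#4 0x58→b11/s1 VC-HIT; vc=[7]
#5 0x3f→b7/s1 VC-HIT; vc=[11]
#6 0x5c→b11/s1 VC-HIT; vc=[7]
#7 0x3f→b7/s1 VC-HIT; vc=[11]
#8 0x5a→b11/s1 VC-HIT; vc=[7]
#9 0x58→b11/s1 L1-HIT; vc=[7]
#10 0x1c→b3/s1 MISS; vc=[7,11]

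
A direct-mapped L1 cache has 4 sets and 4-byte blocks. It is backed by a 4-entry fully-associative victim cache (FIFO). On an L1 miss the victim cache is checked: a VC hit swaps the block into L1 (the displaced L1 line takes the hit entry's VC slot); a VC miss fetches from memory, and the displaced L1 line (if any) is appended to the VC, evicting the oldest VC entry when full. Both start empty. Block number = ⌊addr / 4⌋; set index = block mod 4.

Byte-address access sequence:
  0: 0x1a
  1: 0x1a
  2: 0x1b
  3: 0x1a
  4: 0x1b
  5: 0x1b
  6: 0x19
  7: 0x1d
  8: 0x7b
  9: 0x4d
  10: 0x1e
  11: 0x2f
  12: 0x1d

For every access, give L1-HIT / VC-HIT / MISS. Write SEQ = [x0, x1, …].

0: 0x1a (blk 6, set 2) → MISS  vc=[]
1: 0x1a (blk 6, set 2) → L1-HIT  vc=[]
2: 0x1b (blk 6, set 2) → L1-HIT  vc=[]
3: 0x1a (blk 6, set 2) → L1-HIT  vc=[]
4: 0x1b (blk 6, set 2) → L1-HIT  vc=[]
5: 0x1b (blk 6, set 2) → L1-HIT  vc=[]
6: 0x19 (blk 6, set 2) → L1-HIT  vc=[]
7: 0x1d (blk 7, set 3) → MISS  vc=[]
8: 0x7b (blk 30, set 2) → MISS  vc=[6]
9: 0x4d (blk 19, set 3) → MISS  vc=[6, 7]
10: 0x1e (blk 7, set 3) → VC-HIT  vc=[6, 19]
11: 0x2f (blk 11, set 3) → MISS  vc=[6, 19, 7]
12: 0x1d (blk 7, set 3) → VC-HIT  vc=[6, 19, 11]

SEQ = [MISS, L1-HIT, L1-HIT, L1-HIT, L1-HIT, L1-HIT, L1-HIT, MISS, MISS, MISS, VC-HIT, MISS, VC-HIT]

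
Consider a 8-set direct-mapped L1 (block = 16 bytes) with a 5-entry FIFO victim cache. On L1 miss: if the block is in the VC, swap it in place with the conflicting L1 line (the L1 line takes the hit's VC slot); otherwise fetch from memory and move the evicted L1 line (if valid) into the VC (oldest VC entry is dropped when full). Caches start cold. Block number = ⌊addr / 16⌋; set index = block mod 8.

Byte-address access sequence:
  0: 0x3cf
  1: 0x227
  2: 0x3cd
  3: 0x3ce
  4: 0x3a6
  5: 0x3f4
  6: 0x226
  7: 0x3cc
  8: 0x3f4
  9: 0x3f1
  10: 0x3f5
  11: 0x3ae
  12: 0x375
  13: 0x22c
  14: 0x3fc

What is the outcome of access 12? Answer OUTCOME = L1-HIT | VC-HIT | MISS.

OUTCOME = MISS

0: 0x3cf (blk 60, set 4) → MISS  vc=[]
1: 0x227 (blk 34, set 2) → MISS  vc=[]
2: 0x3cd (blk 60, set 4) → L1-HIT  vc=[]
3: 0x3ce (blk 60, set 4) → L1-HIT  vc=[]
4: 0x3a6 (blk 58, set 2) → MISS  vc=[34]
5: 0x3f4 (blk 63, set 7) → MISS  vc=[34]
6: 0x226 (blk 34, set 2) → VC-HIT  vc=[58]
7: 0x3cc (blk 60, set 4) → L1-HIT  vc=[58]
8: 0x3f4 (blk 63, set 7) → L1-HIT  vc=[58]
9: 0x3f1 (blk 63, set 7) → L1-HIT  vc=[58]
10: 0x3f5 (blk 63, set 7) → L1-HIT  vc=[58]
11: 0x3ae (blk 58, set 2) → VC-HIT  vc=[34]
12: 0x375 (blk 55, set 7) → MISS  vc=[34, 63]
13: 0x22c (blk 34, set 2) → VC-HIT  vc=[58, 63]
14: 0x3fc (blk 63, set 7) → VC-HIT  vc=[58, 55]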